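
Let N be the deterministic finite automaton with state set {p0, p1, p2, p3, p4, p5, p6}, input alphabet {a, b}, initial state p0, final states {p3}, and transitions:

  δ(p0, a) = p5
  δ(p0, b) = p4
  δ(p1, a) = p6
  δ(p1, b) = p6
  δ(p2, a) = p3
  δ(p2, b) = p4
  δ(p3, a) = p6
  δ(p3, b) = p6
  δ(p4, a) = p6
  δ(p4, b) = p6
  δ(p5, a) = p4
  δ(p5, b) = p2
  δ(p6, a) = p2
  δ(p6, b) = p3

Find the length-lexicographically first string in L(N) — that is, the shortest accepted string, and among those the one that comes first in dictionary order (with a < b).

aba

A breadth-first search from p0 reaches an accepting state first via the path p0 → p5 → p2 → p3 on input aba.
No string of length < 3 is accepted (BFS exhausts all shorter strings without reaching an accepting state), and aba is the lexicographically least accepting string of length 3.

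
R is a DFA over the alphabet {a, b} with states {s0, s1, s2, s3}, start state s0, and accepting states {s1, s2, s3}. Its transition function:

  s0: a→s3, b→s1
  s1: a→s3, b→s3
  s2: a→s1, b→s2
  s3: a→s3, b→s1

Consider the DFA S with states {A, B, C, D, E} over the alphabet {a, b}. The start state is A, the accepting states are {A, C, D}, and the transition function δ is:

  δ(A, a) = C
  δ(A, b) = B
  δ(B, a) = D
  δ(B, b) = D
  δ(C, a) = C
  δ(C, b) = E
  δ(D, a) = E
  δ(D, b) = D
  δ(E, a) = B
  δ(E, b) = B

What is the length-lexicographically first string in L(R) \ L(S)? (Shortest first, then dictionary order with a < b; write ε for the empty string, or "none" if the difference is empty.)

b

The string b is accepted by R but not by S.
No shorter string lies in the difference, and b is the lexicographically first length-1 string in L(R) \ L(S).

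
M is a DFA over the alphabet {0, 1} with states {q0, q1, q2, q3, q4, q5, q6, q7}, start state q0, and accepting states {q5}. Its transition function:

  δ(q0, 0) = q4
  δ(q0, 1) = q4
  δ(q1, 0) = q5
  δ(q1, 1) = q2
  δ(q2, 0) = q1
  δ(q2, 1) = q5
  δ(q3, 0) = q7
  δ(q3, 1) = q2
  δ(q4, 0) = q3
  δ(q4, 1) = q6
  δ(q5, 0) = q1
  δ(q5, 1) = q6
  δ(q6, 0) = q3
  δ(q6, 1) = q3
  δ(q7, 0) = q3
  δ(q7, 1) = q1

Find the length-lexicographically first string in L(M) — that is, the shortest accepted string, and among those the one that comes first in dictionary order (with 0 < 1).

A breadth-first search from q0 reaches an accepting state first via the path q0 → q4 → q3 → q2 → q5 on input 0011.
No string of length < 4 is accepted (BFS exhausts all shorter strings without reaching an accepting state), and 0011 is the lexicographically least accepting string of length 4.

0011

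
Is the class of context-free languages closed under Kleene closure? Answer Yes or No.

Yes

If S₁ is the start symbol of a grammar for L, the grammar with new start symbol S and productions S → S₁S | ε generates L*.
So the context-free languages are closed under Kleene star.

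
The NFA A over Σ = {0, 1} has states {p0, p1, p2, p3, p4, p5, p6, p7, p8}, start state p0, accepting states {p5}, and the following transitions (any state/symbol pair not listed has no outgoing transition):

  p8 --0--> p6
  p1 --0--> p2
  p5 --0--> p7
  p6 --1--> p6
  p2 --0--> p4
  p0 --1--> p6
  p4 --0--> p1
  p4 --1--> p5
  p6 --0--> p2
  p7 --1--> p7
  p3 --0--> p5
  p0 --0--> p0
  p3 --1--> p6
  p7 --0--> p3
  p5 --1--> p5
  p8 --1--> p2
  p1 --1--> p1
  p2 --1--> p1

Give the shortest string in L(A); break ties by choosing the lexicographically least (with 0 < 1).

A breadth-first search from p0 reaches an accepting state first via the path p0 → p6 → p2 → p4 → p5 on input 1001.
No string of length < 4 is accepted (BFS exhausts all shorter strings without reaching an accepting state), and 1001 is the lexicographically least accepting string of length 4.

1001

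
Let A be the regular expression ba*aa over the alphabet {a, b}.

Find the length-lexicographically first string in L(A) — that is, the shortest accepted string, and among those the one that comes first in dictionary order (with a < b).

By inspection of the expression, no string of length less than 3 matches, and baa is the lexicographically first match of length 3.

baa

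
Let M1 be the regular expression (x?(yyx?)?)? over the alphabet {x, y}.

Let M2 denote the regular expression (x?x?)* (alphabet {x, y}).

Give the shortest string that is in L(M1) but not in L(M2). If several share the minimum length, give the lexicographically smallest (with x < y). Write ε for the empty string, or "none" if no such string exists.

yy

The string yy is accepted by M1 but not by M2.
No shorter string lies in the difference, and yy is the lexicographically first length-2 string in L(M1) \ L(M2).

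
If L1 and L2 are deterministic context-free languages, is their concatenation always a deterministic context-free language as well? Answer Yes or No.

Take L₁ = {ε, c} (finite, hence regular and DCFL) and L₂ = {c aⁿbⁿ : n≥0} ∪ {cc aⁿb²ⁿ : n≥0} (a DCFL: the number of leading c's tells the DPDA whether to pop one stack symbol per b or per two b's). Then L₁L₂ ∩ cca⁺b* = {cc aⁿbⁿ : n≥1} ∪ {cc aⁿb²ⁿ : n≥1}. If L₁L₂ were a DCFL, so would be this intersection with a regular set, and a DPDA for it started from its configuration after reading cc would accept {aⁿbⁿ : n≥1} ∪ {aⁿb²ⁿ : n≥1}, which no deterministic PDA accepts (a DPDA for it would have a single run on aⁿb²ⁿ, accepting after the prefix aⁿbⁿ and accepting again after n more b's; an ordinary PDA that simulates it on a's and b's and, at any moment when it is accepting, may switch to reading only a fresh letter d while feeding each d to the simulation as a b, would accept aⁱbʲdᵏ (k≥1) exactly when both aⁱbʲ and aⁱbʲ⁺ᵏ are in the language, i.e. its language intersected with the regular set a*b*d⁺ would be exactly {aⁿbⁿdⁿ : n≥1} — impossible, since context-free languages are closed under intersection with regular sets and {aⁿbⁿdⁿ} is not context-free). Hence L₁L₂ is not a DCFL.

No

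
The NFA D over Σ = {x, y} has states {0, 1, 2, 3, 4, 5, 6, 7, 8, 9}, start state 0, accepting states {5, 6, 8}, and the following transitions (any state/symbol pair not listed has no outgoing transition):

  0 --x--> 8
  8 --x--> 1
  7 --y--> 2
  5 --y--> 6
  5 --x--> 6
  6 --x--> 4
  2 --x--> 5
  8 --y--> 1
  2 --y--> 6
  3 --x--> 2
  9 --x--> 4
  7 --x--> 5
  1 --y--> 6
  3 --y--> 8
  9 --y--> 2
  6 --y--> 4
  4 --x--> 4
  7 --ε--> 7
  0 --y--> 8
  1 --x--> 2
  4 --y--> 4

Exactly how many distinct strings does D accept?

22

The useful subgraph on states {0, 1, 2, 5, 6, 8} is acyclic, so L(D) is finite; the longest accepting path visits 6 useful states, giving maximum string length 5.
Counting accepting paths from 0 by length: 2 of length 1, 4 of length 3, 8 of length 4, 8 of length 5. Total 22.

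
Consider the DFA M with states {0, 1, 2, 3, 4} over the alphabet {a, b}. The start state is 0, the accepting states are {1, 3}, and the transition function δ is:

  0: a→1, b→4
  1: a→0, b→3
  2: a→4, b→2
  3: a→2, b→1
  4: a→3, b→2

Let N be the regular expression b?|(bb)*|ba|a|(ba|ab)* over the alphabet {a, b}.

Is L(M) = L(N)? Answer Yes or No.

No

The string aaa is accepted by M but rejected by N.
So L(M) ≠ L(N).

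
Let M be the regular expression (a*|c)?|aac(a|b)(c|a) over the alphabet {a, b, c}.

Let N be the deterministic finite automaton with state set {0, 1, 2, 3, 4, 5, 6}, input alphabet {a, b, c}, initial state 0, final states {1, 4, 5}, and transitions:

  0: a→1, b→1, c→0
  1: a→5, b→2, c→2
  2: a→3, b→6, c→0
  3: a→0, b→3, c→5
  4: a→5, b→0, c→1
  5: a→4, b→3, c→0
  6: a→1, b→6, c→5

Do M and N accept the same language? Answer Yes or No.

The empty string ε is accepted by M but rejected by N.
So L(M) ≠ L(N).

No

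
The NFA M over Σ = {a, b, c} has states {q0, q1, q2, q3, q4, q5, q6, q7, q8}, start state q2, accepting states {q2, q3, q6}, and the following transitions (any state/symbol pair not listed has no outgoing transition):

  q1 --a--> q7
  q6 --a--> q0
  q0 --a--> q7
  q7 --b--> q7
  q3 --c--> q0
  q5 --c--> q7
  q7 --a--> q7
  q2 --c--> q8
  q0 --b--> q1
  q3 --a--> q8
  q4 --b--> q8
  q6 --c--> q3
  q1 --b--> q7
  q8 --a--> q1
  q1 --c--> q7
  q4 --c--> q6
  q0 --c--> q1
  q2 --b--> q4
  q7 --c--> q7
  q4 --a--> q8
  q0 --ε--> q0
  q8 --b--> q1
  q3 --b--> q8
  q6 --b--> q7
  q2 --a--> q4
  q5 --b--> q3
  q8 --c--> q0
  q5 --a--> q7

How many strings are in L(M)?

The useful subgraph on states {q2, q3, q4, q6} is acyclic, so L(M) is finite; the longest accepting path visits 4 useful states, giving maximum string length 3.
Counting accepting paths from q2 by length: 1 of length 0, 2 of length 2, 2 of length 3. Total 5.

5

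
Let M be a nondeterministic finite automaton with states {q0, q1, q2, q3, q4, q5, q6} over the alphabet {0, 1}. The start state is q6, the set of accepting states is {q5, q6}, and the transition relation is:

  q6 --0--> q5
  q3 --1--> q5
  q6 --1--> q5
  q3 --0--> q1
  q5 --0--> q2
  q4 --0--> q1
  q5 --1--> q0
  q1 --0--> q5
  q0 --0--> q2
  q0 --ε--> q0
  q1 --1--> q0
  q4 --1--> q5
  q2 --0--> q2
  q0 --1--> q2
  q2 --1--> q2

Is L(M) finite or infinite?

finite

The useful states (reachable from q6 and able to reach an accepting state) are {q5, q6}.
Restricted to these states the transition graph has no cycle, so every accepting path has bounded length and L is finite.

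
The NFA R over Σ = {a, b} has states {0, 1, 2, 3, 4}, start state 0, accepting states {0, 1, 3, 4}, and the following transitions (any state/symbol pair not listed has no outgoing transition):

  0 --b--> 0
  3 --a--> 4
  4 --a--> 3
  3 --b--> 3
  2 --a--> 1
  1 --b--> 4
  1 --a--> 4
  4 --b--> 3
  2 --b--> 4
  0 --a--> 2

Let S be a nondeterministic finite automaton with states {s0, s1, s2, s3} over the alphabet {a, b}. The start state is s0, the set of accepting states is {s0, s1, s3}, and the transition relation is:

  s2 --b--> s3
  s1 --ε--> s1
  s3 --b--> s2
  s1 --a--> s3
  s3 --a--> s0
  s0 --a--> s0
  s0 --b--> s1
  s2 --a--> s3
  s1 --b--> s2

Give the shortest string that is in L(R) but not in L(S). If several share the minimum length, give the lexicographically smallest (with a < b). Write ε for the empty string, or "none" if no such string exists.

bb

The string bb is accepted by R but not by S.
No shorter string lies in the difference, and bb is the lexicographically first length-2 string in L(R) \ L(S).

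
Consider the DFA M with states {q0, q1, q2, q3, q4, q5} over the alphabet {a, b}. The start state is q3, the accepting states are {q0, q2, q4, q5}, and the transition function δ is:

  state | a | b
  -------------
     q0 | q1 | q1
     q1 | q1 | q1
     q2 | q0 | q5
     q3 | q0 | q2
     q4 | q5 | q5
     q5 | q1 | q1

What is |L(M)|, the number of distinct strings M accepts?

The useful subgraph on states {q0, q2, q3, q5} is acyclic, so L(M) is finite; the longest accepting path visits 3 useful states, giving maximum string length 2.
Counting accepting paths from q3 by length: 2 of length 1, 2 of length 2. Total 4.

4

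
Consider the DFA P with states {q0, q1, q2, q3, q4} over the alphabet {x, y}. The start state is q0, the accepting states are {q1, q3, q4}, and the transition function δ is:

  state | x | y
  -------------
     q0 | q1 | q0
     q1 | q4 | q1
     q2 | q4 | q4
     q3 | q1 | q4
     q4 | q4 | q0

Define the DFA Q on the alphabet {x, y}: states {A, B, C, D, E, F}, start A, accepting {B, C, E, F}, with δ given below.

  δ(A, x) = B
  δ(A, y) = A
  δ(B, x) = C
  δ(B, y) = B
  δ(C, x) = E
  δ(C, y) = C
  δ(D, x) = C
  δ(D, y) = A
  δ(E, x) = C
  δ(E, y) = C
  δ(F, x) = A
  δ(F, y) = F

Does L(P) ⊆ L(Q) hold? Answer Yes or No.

Yes

Exploring the product automaton P × Q from the start pair (q0, A), following both machines on each input symbol, reaches 7 state pairs: (q0, A), (q1, B), (q4, C), (q4, E), (q0, C), (q1, E), (q1, C).
P accepts in {q1, q3, q4} and Q accepts in {B, C, E, F}. The reachable pairs whose P-component is accepting are (q1, B), (q4, C), (q4, E), (q1, E), (q1, C); in each of them the Q-component is accepting too, so the product for L(P) \ L(Q) (P-component accepting, Q-component rejecting) has no reachable accepting pair and the difference is empty.
Hence every string in L(P) is also in L(Q).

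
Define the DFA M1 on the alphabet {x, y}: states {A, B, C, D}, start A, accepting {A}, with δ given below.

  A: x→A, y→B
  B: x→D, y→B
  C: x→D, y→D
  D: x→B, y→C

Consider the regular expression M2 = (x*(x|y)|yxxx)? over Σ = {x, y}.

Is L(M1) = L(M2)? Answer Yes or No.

No

The string y is accepted by M2 but rejected by M1.
So L(M1) ≠ L(M2).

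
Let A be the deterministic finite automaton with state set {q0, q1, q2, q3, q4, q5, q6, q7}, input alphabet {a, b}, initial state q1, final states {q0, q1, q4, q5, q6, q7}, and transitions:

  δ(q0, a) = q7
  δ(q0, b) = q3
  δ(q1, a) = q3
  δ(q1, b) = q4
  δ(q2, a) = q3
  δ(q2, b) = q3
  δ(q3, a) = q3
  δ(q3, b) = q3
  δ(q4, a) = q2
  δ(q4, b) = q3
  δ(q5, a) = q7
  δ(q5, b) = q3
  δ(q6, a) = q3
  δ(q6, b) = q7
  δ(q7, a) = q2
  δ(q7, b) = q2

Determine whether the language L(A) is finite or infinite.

The useful states (reachable from q1 and able to reach an accepting state) are {q1, q4}.
Restricted to these states the transition graph has no cycle, so every accepting path has bounded length and L is finite.

finite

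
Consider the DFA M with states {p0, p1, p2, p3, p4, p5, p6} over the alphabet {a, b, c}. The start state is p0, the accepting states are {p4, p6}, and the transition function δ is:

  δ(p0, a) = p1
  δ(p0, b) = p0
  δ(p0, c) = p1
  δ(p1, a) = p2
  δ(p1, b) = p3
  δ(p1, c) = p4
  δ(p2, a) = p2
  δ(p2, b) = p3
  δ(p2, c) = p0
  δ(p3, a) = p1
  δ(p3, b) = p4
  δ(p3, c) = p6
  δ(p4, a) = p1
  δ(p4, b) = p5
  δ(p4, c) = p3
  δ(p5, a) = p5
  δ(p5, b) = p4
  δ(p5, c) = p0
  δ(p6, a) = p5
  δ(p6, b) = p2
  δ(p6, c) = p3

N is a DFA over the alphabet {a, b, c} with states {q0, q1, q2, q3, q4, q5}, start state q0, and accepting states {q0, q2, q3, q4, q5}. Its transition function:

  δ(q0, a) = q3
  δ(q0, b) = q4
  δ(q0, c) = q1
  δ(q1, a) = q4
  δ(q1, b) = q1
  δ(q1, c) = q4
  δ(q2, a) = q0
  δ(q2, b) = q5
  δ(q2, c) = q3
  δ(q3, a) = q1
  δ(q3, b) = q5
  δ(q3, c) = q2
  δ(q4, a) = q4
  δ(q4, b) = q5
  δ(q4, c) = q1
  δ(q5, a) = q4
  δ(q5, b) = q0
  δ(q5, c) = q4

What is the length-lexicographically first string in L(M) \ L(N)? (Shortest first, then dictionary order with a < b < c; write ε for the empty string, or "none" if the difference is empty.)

The string bac is accepted by M but not by N.
No shorter string lies in the difference, and bac is the lexicographically first length-3 string in L(M) \ L(N).

bac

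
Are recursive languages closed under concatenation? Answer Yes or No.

For an input of length n, try each of the n+1 split points, running the decider for L₁ on the prefix and the decider for L₂ on the suffix; accept if some split succeeds. Finitely many halting sub-runs, so this decides L₁L₂.
So the recursive languages are closed under concatenation.

Yes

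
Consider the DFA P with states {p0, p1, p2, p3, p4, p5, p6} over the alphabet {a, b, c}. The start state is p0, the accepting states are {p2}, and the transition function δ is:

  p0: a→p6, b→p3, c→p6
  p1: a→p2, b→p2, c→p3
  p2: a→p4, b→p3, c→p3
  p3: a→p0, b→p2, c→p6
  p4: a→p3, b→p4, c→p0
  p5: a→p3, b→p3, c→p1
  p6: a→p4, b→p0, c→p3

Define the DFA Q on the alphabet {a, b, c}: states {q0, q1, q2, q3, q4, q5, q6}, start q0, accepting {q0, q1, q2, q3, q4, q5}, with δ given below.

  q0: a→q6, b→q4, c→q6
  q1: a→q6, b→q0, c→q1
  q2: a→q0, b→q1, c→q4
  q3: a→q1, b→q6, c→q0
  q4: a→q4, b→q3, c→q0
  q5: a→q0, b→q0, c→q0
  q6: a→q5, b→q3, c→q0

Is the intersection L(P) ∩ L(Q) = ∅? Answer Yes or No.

No

The string bb is accepted by both P and Q.
Hence L(P) ∩ L(Q) ≠ ∅.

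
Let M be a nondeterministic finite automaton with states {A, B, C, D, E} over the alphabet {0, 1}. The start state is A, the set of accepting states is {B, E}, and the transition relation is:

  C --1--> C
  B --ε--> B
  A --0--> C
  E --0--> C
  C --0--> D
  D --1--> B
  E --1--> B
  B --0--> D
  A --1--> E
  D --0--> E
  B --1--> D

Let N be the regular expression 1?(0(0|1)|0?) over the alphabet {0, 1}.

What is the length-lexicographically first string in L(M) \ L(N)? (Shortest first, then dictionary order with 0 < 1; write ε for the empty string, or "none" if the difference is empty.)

11

The string 11 is accepted by M but not by N.
No shorter string lies in the difference, and 11 is the lexicographically first length-2 string in L(M) \ L(N).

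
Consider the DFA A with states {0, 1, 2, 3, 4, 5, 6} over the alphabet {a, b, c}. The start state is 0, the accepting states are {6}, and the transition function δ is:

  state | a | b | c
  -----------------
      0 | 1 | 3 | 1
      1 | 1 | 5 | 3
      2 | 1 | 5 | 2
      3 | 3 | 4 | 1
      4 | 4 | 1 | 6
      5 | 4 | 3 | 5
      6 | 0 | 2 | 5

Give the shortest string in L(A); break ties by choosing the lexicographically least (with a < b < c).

bbc

A breadth-first search from 0 reaches an accepting state first via the path 0 → 3 → 4 → 6 on input bbc.
No string of length < 3 is accepted (BFS exhausts all shorter strings without reaching an accepting state), and bbc is the lexicographically least accepting string of length 3.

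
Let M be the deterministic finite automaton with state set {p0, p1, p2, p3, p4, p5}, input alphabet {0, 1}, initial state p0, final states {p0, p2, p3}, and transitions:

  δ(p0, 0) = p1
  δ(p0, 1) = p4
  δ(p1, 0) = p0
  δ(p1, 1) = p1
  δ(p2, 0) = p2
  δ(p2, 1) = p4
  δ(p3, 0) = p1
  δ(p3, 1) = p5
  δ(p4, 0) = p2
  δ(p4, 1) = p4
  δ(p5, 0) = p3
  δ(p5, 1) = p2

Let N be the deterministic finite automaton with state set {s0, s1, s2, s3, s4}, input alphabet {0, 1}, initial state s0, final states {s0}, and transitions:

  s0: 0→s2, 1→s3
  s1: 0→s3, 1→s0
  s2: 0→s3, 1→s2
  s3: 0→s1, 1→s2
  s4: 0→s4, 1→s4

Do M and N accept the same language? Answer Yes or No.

The string 00 is accepted by M but rejected by N.
So L(M) ≠ L(N).

No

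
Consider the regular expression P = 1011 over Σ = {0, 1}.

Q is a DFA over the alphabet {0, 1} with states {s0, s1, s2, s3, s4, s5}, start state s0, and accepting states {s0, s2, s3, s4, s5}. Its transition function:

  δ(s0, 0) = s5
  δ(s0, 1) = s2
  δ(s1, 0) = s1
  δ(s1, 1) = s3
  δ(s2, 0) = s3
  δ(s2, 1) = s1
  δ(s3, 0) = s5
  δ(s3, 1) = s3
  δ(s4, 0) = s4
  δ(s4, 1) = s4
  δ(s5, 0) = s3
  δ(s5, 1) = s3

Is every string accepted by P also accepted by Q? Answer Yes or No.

Yes

Converting the expression P to a DFA (subset construction, then merging equivalent states) gives the minimal DFA with states {p0, p1, p2, p3, p4, p5}, start state p0, accepting states {p5} and transitions p0: 0→p1, 1→p2; p1: 0→p1, 1→p1; p2: 0→p3, 1→p1; p3: 0→p1, 1→p4; p4: 0→p1, 1→p5; p5: 0→p1, 1→p1.
Exploring the product automaton P × Q from the start pair (p0, s0), following both machines on each input symbol, reaches 8 state pairs: (p0, s0), (p1, s5), (p2, s2), (p1, s3), (p3, s3), (p1, s1), (p4, s3), (p5, s3).
P accepts in {p5} and Q accepts in {s0, s2, s3, s4, s5}. The reachable pairs whose P-component is accepting are (p5, s3); in each of them the Q-component is accepting too, so the product for L(P) \ L(Q) (P-component accepting, Q-component rejecting) has no reachable accepting pair and the difference is empty.
Hence every string in L(P) is also in L(Q).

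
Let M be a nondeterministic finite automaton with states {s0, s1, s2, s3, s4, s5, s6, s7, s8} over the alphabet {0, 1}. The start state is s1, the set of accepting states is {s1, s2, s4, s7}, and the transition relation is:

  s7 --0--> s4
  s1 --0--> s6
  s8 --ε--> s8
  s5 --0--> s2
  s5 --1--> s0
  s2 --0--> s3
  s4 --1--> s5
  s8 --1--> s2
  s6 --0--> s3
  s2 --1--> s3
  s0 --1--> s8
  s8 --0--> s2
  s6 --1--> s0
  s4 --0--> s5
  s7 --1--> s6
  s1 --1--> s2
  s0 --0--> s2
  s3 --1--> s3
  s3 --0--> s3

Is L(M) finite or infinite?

finite

The useful states (reachable from s1 and able to reach an accepting state) are {s0, s1, s2, s6, s8}.
Restricted to these states the transition graph has no cycle, so every accepting path has bounded length and L is finite.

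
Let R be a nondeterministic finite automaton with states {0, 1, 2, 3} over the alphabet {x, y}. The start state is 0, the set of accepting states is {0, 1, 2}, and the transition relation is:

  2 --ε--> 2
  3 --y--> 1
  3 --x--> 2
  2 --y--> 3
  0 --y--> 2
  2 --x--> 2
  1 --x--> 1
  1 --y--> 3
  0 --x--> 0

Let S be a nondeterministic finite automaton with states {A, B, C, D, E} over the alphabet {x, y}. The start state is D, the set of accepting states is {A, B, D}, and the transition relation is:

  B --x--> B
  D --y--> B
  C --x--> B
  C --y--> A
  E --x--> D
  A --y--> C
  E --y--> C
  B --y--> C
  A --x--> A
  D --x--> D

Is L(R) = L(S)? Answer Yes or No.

Exploring the product automaton R × S from the start pair (0, D), following both machines on each input symbol, reaches 4 state pairs: (0, D), (2, B), (3, C), (1, A).
R accepts in {0, 1, 2} and S accepts in {A, B, D}. In every reachable pair the two components are either both accepting — (0, D), (2, B), (1, A) — or both non-accepting, so no string is accepted by exactly one of the machines: L(R) \ L(S) and L(S) \ L(R) are both empty.
Hence every string is accepted by R iff it is accepted by S, and the two languages coincide.

Yes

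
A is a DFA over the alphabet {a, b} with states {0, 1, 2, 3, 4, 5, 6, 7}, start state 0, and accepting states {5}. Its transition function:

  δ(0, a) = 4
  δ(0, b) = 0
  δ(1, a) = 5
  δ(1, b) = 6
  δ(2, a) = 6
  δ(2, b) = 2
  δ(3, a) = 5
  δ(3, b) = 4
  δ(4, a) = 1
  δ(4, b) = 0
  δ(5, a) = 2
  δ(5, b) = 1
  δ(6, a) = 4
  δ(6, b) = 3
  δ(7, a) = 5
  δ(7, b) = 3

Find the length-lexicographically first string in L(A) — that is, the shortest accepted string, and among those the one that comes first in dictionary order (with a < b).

A breadth-first search from 0 reaches an accepting state first via the path 0 → 4 → 1 → 5 on input aaa.
No string of length < 3 is accepted (BFS exhausts all shorter strings without reaching an accepting state), and aaa is the lexicographically least accepting string of length 3.

aaa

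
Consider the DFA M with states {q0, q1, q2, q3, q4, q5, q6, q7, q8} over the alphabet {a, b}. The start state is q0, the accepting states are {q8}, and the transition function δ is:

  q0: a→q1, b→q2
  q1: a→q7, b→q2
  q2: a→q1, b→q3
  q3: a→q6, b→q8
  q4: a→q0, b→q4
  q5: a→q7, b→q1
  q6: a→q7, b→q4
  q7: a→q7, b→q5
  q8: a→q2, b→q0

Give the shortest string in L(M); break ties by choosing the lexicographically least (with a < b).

A breadth-first search from q0 reaches an accepting state first via the path q0 → q2 → q3 → q8 on input bbb.
No string of length < 3 is accepted (BFS exhausts all shorter strings without reaching an accepting state), and bbb is the lexicographically least accepting string of length 3.

bbb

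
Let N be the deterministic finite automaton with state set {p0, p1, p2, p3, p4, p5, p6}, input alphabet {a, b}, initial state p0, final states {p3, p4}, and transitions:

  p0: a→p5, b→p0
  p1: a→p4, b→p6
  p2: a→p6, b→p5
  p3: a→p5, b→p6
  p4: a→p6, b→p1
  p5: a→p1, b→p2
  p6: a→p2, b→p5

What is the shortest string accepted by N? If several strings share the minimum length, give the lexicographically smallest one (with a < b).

A breadth-first search from p0 reaches an accepting state first via the path p0 → p5 → p1 → p4 on input aaa.
No string of length < 3 is accepted (BFS exhausts all shorter strings without reaching an accepting state), and aaa is the lexicographically least accepting string of length 3.

aaa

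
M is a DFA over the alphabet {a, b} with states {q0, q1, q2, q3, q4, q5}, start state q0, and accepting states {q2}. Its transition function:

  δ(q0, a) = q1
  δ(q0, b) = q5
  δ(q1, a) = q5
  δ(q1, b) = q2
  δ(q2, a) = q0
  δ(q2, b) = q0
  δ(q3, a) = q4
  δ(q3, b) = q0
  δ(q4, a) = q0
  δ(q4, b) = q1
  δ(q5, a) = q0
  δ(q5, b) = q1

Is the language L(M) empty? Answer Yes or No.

The string ab is accepted: the run q0 → q1 → q2 ends in the accepting state q2.
Since at least one string is accepted, L(M) is not empty.

No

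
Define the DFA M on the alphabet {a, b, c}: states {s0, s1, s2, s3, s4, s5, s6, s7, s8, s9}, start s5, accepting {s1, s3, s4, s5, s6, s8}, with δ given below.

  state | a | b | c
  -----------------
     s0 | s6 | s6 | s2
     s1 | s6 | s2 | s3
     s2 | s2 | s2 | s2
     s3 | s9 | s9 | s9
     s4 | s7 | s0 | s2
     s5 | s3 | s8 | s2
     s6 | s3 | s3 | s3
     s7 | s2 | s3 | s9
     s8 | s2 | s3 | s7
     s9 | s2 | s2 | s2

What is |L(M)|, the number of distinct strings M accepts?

The useful subgraph on states {s3, s5, s7, s8} is acyclic, so L(M) is finite; the longest accepting path visits 4 useful states, giving maximum string length 3.
Counting accepting paths from s5 by length: 1 of length 0, 2 of length 1, 1 of length 2, 1 of length 3. Total 5.

5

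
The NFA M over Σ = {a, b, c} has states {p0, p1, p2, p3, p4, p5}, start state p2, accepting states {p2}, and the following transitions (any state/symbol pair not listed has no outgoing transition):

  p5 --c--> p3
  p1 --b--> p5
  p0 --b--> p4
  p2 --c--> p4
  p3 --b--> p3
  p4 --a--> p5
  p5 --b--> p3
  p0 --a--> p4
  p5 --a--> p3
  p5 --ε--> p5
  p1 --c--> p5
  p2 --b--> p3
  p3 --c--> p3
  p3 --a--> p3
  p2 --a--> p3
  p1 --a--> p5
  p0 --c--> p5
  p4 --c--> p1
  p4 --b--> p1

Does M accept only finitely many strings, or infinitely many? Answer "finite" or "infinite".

finite

The useful states (reachable from p2 and able to reach an accepting state) are {p2}.
Restricted to these states the transition graph has no cycle, so every accepting path has bounded length and L is finite.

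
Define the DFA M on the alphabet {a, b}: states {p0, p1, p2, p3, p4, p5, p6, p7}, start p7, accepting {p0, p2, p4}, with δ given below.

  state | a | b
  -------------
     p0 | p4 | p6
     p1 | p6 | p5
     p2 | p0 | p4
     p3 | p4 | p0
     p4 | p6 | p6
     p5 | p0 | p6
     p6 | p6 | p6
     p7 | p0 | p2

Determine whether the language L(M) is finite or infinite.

The useful states (reachable from p7 and able to reach an accepting state) are {p0, p2, p4, p7}.
Restricted to these states the transition graph has no cycle, so every accepting path has bounded length and L is finite.

finite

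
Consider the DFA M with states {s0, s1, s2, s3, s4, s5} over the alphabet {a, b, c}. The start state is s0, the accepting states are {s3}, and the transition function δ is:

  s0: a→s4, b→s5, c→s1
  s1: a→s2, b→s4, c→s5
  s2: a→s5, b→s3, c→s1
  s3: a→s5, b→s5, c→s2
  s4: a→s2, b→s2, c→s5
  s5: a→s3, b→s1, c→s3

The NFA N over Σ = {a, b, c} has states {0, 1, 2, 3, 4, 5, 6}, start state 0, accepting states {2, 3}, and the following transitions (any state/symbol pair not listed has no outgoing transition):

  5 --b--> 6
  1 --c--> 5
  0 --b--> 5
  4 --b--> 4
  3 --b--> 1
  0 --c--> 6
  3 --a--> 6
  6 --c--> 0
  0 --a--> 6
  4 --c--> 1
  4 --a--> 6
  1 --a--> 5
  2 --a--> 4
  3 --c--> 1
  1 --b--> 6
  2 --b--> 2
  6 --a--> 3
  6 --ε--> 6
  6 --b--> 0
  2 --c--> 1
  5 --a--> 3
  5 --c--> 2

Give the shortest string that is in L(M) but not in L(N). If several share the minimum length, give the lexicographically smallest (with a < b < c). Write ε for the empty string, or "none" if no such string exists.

aab

The string aab is accepted by M but not by N.
No shorter string lies in the difference, and aab is the lexicographically first length-3 string in L(M) \ L(N).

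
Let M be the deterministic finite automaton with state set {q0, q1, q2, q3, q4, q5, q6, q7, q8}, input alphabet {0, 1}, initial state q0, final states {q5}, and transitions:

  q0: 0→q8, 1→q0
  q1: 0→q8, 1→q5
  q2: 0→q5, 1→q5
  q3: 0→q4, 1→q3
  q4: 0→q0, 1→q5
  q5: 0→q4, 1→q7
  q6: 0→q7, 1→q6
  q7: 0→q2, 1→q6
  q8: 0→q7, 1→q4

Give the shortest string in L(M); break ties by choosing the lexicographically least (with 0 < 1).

011

A breadth-first search from q0 reaches an accepting state first via the path q0 → q8 → q4 → q5 on input 011.
No string of length < 3 is accepted (BFS exhausts all shorter strings without reaching an accepting state), and 011 is the lexicographically least accepting string of length 3.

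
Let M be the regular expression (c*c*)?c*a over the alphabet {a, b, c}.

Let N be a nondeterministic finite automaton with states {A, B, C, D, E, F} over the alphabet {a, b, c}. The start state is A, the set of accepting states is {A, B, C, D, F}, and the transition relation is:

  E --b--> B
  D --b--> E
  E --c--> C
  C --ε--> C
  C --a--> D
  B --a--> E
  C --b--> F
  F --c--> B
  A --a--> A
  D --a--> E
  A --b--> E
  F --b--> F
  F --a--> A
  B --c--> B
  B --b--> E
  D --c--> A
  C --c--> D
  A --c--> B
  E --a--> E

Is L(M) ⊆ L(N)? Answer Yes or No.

No

The string ca is in L(M) but not in L(N).
So L(M) ⊄ L(N).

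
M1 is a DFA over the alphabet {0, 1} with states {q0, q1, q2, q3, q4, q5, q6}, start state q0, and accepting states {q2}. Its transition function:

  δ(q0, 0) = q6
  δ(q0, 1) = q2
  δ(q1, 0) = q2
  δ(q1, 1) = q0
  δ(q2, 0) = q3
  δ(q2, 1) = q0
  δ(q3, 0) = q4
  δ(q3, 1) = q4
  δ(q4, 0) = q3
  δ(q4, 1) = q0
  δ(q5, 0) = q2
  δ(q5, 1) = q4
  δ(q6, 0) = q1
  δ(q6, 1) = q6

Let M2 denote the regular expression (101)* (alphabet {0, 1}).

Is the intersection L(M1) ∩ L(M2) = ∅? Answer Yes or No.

Yes

Converting the expression M2 to a DFA (subset construction, then merging equivalent states) gives the minimal DFA with states {r0, r1, r2, r3}, start state r0, accepting states {r0} and transitions r0: 0→r1, 1→r2; r1: 0→r1, 1→r1; r2: 0→r3, 1→r1; r3: 0→r1, 1→r0.
Exploring the product automaton M1 × M2 from the start pair (q0, r0), following both machines on each input symbol, reaches 15 state pairs: (q0, r0), (q6, r1), (q2, r2), (q1, r1), (q3, r3), (q0, r1), (q2, r1), (q4, r1), (q4, r0), (q3, r1), (q0, r2), (q6, r3), (q6, r0), (q6, r2), (q1, r3).
M1 accepts in {q2} and M2 accepts in {r0}; no reachable pair has both components accepting, so no string drives both machines to acceptance simultaneously and L(M1) ∩ L(M2) = ∅.
So no string is accepted by both, and the intersection is empty.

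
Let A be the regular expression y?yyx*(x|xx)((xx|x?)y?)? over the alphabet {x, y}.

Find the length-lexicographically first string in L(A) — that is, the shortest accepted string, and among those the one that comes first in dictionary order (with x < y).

By inspection of the expression, no string of length less than 3 matches, and yyx is the lexicographically first match of length 3.

yyx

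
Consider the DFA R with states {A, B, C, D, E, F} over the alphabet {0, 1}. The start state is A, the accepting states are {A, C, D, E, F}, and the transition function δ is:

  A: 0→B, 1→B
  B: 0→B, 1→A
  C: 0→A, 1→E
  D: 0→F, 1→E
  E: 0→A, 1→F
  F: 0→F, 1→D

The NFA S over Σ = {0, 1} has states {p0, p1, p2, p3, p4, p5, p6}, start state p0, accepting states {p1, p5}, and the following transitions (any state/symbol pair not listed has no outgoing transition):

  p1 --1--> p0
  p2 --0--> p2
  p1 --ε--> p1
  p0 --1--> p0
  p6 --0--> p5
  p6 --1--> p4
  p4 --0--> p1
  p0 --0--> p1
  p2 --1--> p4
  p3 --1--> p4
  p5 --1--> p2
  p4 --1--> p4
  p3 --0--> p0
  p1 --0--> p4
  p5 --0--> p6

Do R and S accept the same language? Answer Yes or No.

The empty string ε is accepted by R but rejected by S.
So L(R) ≠ L(S).

No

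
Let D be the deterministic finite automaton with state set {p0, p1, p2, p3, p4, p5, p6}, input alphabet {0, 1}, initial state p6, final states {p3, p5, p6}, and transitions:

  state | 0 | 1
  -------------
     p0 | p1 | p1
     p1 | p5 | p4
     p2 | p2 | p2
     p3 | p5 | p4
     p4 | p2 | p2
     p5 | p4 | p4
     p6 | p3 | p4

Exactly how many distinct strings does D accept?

3

The useful subgraph on states {p3, p5, p6} is acyclic, so L(D) is finite; the longest accepting path visits 3 useful states, giving maximum string length 2.
Counting accepting paths from p6 by length: 1 of length 0, 1 of length 1, 1 of length 2. Total 3.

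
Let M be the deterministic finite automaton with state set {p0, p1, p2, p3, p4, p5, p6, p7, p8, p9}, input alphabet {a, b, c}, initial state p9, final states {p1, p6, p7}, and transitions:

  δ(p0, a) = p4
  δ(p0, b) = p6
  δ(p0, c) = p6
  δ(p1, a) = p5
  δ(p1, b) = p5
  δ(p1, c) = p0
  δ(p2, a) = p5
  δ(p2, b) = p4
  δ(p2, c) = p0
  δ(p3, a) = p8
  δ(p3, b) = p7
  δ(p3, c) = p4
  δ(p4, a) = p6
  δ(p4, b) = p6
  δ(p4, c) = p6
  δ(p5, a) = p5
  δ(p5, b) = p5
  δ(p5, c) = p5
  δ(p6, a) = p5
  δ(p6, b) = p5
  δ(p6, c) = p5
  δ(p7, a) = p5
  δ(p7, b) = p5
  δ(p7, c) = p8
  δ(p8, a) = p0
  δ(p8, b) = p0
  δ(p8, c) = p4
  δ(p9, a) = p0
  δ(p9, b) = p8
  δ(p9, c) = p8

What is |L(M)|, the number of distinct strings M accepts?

31

The useful subgraph on states {p0, p4, p6, p8, p9} is acyclic, so L(M) is finite; the longest accepting path visits 5 useful states, giving maximum string length 4.
Counting accepting paths from p9 by length: 2 of length 2, 17 of length 3, 12 of length 4. Total 31.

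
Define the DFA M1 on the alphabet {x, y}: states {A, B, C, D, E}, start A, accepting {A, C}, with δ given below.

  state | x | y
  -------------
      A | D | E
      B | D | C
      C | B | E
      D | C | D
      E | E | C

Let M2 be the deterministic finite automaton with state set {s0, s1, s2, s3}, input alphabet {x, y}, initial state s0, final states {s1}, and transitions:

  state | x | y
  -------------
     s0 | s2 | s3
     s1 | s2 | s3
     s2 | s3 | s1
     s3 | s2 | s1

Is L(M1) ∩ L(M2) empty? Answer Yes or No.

No

The string yy is accepted by both M1 and M2.
Hence L(M1) ∩ L(M2) ≠ ∅.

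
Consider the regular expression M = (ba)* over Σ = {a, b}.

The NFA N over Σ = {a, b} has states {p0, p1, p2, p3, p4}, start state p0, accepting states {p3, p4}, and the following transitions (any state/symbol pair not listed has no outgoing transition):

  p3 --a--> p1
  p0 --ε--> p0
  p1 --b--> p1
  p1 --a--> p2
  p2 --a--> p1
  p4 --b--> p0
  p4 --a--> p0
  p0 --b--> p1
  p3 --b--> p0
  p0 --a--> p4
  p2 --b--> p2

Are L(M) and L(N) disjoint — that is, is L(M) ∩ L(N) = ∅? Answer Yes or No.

Converting the expression M to a DFA (subset construction, then merging equivalent states) gives the minimal DFA with states {m0, m1, m2}, start state m0, accepting states {m0} and transitions m0: a→m1, b→m2; m1: a→m1, b→m1; m2: a→m0, b→m1.
Exploring the product automaton M × N from the start pair (m0, p0), following both machines on each input symbol, reaches 9 state pairs: (m0, p0), (m1, p4), (m2, p1), (m1, p0), (m0, p2), (m1, p1), (m2, p2), (m1, p2), (m0, p1).
M accepts in {m0} and N accepts in {p3, p4}; no reachable pair has both components accepting, so no string drives both machines to acceptance simultaneously and L(M) ∩ L(N) = ∅.
So no string is accepted by both, and the intersection is empty.

Yes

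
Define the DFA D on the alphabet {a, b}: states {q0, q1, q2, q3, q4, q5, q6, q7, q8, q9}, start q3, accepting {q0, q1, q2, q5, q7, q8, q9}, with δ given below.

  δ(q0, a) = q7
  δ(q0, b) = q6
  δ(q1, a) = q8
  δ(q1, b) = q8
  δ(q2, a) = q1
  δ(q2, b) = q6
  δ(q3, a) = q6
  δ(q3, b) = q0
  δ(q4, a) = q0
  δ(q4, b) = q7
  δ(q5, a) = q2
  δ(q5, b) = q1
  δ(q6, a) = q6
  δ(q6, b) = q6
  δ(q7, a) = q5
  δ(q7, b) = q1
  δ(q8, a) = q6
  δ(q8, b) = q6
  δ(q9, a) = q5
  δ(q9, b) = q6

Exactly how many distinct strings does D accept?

13

The useful subgraph on states {q0, q1, q2, q3, q5, q7, q8} is acyclic, so L(D) is finite; the longest accepting path visits 7 useful states, giving maximum string length 6.
Counting accepting paths from q3 by length: 1 of length 1, 1 of length 2, 2 of length 3, 4 of length 4, 3 of length 5, 2 of length 6. Total 13.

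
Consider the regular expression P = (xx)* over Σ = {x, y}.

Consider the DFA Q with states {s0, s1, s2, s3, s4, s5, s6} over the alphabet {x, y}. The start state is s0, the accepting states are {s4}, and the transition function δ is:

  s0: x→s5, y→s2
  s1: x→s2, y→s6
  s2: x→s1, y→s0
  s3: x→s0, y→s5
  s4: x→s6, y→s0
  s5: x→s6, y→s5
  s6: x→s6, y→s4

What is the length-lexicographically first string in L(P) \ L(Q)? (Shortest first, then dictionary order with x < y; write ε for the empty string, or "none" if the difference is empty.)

ε

The empty string ε is accepted by P but not by Q.
Since ε is the unique shortest string, it is the required witness.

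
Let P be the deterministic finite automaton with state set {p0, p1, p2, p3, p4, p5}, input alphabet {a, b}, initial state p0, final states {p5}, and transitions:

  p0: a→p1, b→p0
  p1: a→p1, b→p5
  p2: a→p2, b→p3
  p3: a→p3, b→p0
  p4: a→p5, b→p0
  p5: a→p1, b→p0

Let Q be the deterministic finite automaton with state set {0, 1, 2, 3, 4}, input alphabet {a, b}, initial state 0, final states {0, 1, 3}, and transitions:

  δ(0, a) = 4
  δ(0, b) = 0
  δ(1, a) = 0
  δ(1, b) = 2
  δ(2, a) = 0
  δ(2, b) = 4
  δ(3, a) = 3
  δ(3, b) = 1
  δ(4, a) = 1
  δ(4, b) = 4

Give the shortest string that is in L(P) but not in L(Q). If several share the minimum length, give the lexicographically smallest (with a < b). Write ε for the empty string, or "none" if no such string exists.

ab

The string ab is accepted by P but not by Q.
No shorter string lies in the difference, and ab is the lexicographically first length-2 string in L(P) \ L(Q).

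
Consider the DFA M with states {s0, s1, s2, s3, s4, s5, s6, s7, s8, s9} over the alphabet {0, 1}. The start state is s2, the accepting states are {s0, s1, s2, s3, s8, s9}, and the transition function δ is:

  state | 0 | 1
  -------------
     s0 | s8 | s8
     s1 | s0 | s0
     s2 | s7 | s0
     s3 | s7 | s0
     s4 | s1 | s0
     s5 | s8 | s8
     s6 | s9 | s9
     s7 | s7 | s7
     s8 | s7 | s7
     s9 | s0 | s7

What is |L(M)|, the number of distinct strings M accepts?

4

The useful subgraph on states {s0, s2, s8} is acyclic, so L(M) is finite; the longest accepting path visits 3 useful states, giving maximum string length 2.
Counting accepting paths from s2 by length: 1 of length 0, 1 of length 1, 2 of length 2. Total 4.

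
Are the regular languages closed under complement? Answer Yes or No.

Yes

Take a complete DFA for L and swap accepting and non-accepting states; the resulting DFA accepts exactly Σ* \ L.
So the regular languages are closed under complement.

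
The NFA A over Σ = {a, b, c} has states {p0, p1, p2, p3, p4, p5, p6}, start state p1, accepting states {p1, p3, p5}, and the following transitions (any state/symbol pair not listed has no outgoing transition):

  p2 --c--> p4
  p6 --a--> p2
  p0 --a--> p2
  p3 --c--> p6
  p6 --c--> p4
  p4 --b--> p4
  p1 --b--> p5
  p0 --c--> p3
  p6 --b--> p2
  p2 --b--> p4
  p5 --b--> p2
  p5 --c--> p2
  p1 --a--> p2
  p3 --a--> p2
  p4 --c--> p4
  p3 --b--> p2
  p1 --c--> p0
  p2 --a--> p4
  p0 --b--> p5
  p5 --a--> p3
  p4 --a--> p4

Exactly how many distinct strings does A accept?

6

The useful subgraph on states {p0, p1, p3, p5} is acyclic, so L(A) is finite; the longest accepting path visits 4 useful states, giving maximum string length 3.
Counting accepting paths from p1 by length: 1 of length 0, 1 of length 1, 3 of length 2, 1 of length 3. Total 6.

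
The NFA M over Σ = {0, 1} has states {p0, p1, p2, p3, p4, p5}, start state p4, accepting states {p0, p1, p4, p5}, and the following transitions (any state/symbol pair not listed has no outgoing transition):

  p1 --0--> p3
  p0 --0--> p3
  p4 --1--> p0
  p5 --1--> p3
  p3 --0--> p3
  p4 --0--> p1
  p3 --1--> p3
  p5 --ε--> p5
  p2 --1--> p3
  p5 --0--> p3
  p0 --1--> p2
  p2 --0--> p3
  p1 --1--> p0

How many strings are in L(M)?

4

The useful subgraph on states {p0, p1, p4} is acyclic, so L(M) is finite; the longest accepting path visits 3 useful states, giving maximum string length 2.
Counting accepting paths from p4 by length: 1 of length 0, 2 of length 1, 1 of length 2. Total 4.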